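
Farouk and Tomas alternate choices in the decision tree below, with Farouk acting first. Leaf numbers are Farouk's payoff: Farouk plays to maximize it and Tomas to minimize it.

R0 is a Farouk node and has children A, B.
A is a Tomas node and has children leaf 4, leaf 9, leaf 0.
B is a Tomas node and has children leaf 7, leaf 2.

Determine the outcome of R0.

A (Tomas): min(4, 9, 0) = 0
B (Tomas): min(7, 2) = 2
R0 (Farouk): max(0, 2) = 2

2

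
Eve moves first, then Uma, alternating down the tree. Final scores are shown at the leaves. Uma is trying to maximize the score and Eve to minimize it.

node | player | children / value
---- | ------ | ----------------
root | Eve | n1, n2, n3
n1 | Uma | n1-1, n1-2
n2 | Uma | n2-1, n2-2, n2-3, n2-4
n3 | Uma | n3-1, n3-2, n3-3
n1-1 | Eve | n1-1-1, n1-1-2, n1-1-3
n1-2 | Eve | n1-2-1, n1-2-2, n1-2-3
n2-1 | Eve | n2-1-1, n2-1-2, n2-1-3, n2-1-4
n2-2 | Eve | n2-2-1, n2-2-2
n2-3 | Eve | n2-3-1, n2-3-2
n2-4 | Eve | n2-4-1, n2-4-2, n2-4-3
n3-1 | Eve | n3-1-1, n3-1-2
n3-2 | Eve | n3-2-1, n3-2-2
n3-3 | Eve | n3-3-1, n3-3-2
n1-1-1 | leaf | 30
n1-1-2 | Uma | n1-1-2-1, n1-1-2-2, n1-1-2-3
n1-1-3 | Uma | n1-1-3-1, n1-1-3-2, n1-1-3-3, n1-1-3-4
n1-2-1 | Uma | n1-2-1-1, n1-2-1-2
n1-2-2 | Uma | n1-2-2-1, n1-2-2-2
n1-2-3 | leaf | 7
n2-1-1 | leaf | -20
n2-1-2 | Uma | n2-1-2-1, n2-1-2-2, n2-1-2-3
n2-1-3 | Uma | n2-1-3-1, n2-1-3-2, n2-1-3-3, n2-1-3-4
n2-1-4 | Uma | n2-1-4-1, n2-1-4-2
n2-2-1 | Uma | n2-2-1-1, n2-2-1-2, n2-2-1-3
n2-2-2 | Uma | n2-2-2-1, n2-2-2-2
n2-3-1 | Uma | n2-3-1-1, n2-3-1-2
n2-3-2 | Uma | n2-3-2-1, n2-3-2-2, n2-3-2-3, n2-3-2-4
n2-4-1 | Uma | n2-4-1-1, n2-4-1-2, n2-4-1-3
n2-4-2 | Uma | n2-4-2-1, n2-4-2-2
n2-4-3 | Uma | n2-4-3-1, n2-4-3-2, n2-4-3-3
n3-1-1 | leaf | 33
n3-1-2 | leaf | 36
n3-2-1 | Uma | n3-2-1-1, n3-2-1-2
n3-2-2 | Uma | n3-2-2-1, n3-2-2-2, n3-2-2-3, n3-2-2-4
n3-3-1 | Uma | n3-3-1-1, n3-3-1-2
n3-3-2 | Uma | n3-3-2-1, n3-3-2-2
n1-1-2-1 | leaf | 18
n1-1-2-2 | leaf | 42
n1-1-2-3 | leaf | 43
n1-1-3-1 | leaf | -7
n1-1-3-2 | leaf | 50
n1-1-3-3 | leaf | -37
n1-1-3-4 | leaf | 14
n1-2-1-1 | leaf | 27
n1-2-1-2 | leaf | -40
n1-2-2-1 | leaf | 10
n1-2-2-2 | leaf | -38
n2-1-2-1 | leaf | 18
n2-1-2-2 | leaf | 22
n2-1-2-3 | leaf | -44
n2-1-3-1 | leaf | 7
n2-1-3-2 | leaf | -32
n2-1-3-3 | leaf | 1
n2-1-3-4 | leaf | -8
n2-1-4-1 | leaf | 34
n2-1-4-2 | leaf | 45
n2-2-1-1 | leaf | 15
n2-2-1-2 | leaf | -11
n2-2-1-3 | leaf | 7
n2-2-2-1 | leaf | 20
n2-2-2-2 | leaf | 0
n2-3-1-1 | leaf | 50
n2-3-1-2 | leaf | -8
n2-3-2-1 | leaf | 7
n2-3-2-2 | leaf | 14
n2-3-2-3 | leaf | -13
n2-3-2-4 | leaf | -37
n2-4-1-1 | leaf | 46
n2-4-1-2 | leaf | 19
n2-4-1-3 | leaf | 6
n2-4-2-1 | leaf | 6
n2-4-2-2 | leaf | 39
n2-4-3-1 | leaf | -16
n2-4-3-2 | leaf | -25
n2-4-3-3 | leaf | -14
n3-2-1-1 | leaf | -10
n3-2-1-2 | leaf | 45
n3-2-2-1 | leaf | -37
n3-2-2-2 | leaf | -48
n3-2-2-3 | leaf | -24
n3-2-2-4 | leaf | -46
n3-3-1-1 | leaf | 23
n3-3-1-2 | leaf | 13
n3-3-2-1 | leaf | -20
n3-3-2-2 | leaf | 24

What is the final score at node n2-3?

n2-3-1 (Uma): max(50, -8) = 50
n2-3-2 (Uma): max(7, 14, -13, -37) = 14
n2-3 (Eve): min(50, 14) = 14

14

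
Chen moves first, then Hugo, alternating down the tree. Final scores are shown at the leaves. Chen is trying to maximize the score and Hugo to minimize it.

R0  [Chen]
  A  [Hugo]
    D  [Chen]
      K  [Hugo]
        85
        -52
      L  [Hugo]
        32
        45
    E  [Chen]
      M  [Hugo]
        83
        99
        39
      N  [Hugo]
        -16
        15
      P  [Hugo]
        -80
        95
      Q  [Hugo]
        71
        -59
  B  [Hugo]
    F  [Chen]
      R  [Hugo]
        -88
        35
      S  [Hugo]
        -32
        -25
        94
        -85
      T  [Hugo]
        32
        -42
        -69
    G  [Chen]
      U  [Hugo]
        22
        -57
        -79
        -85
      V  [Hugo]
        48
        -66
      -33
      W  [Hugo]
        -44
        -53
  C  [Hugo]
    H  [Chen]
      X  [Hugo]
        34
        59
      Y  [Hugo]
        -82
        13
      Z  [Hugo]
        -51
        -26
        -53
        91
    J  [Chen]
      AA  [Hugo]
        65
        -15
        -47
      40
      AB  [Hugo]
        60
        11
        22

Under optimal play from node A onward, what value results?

32

K (Hugo): min(85, -52) = -52
L (Hugo): min(32, 45) = 32
D (Chen): max(-52, 32) = 32
M (Hugo): min(83, 99, 39) = 39
N (Hugo): min(-16, 15) = -16
P (Hugo): min(-80, 95) = -80
Q (Hugo): min(71, -59) = -59
E (Chen): max(39, -16, -80, -59) = 39
A (Hugo): min(32, 39) = 32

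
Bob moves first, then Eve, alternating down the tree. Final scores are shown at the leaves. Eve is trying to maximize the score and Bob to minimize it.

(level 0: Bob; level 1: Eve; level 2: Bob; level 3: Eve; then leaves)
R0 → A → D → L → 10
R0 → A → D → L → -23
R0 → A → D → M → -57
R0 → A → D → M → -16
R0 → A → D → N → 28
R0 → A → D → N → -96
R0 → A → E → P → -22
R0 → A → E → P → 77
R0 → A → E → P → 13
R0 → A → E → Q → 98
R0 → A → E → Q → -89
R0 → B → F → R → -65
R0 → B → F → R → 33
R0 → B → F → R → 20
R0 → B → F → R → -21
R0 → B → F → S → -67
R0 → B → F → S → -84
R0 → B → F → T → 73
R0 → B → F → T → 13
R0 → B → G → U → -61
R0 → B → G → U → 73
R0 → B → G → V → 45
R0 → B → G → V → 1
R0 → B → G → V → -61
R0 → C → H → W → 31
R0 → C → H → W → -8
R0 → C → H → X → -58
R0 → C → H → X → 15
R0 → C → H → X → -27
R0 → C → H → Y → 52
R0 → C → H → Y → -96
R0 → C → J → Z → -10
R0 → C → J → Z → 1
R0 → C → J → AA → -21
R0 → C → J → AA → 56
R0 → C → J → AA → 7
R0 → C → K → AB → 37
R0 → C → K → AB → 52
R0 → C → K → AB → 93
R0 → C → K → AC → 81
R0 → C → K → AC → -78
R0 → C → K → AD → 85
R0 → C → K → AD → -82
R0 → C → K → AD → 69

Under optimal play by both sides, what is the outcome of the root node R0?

L (Eve): max(10, -23) = 10
M (Eve): max(-57, -16) = -16
N (Eve): max(28, -96) = 28
D (Bob): min(10, -16, 28) = -16
P (Eve): max(-22, 77, 13) = 77
Q (Eve): max(98, -89) = 98
E (Bob): min(77, 98) = 77
A (Eve): max(-16, 77) = 77
R (Eve): max(-65, 33, 20, -21) = 33
S (Eve): max(-67, -84) = -67
T (Eve): max(73, 13) = 73
F (Bob): min(33, -67, 73) = -67
U (Eve): max(-61, 73) = 73
V (Eve): max(45, 1, -61) = 45
G (Bob): min(73, 45) = 45
B (Eve): max(-67, 45) = 45
W (Eve): max(31, -8) = 31
X (Eve): max(-58, 15, -27) = 15
Y (Eve): max(52, -96) = 52
H (Bob): min(31, 15, 52) = 15
Z (Eve): max(-10, 1) = 1
AA (Eve): max(-21, 56, 7) = 56
J (Bob): min(1, 56) = 1
AB (Eve): max(37, 52, 93) = 93
AC (Eve): max(81, -78) = 81
AD (Eve): max(85, -82, 69) = 85
K (Bob): min(93, 81, 85) = 81
C (Eve): max(15, 1, 81) = 81
R0 (Bob): min(77, 45, 81) = 45

45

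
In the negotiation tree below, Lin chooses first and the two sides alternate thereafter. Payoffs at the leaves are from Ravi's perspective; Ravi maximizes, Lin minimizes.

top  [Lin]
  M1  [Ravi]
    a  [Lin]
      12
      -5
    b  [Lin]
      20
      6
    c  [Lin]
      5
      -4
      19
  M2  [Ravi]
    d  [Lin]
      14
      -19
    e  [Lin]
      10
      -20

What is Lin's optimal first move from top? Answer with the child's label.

M2

a (Lin): min(12, -5) = -5
b (Lin): min(20, 6) = 6
c (Lin): min(5, -4, 19) = -4
M1 (Ravi): max(-5, 6, -4) = 6
d (Lin): min(14, -19) = -19
e (Lin): min(10, -20) = -20
M2 (Ravi): max(-19, -20) = -19
top (Lin): min(6, -19) = -19
Lin at top wants the lowest of {M1=6, M2=-19}, so chooses M2.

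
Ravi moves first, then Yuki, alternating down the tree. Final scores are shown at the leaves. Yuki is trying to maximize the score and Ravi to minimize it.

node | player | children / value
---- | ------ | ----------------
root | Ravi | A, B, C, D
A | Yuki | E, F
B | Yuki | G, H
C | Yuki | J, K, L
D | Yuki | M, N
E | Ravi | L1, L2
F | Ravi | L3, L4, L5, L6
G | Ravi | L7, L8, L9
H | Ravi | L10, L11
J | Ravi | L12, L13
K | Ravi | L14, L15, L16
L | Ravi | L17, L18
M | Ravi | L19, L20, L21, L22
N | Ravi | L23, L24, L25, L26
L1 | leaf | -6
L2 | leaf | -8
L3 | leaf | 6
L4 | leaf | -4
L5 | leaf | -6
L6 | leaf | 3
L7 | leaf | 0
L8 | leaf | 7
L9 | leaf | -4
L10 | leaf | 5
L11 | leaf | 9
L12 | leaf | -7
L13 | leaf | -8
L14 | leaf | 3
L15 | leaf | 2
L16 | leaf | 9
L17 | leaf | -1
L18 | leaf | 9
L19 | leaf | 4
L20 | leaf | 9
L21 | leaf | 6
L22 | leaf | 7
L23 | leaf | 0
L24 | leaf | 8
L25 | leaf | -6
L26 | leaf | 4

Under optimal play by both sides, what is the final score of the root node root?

-6

E (Ravi): min(-6, -8) = -8
F (Ravi): min(6, -4, -6, 3) = -6
A (Yuki): max(-8, -6) = -6
G (Ravi): min(0, 7, -4) = -4
H (Ravi): min(5, 9) = 5
B (Yuki): max(-4, 5) = 5
J (Ravi): min(-7, -8) = -8
K (Ravi): min(3, 2, 9) = 2
L (Ravi): min(-1, 9) = -1
C (Yuki): max(-8, 2, -1) = 2
M (Ravi): min(4, 9, 6, 7) = 4
N (Ravi): min(0, 8, -6, 4) = -6
D (Yuki): max(4, -6) = 4
root (Ravi): min(-6, 5, 2, 4) = -6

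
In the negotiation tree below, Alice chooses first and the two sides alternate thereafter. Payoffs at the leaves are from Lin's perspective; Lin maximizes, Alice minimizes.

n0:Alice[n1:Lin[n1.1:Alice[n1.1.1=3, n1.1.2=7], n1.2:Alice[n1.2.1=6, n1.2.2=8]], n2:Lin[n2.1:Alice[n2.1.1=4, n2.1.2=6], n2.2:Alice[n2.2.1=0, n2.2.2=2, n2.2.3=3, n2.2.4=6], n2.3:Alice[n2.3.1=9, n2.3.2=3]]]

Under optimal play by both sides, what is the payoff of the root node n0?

n1.1 (Alice): min(3, 7) = 3
n1.2 (Alice): min(6, 8) = 6
n1 (Lin): max(3, 6) = 6
n2.1 (Alice): min(4, 6) = 4
n2.2 (Alice): min(0, 2, 3, 6) = 0
n2.3 (Alice): min(9, 3) = 3
n2 (Lin): max(4, 0, 3) = 4
n0 (Alice): min(6, 4) = 4

4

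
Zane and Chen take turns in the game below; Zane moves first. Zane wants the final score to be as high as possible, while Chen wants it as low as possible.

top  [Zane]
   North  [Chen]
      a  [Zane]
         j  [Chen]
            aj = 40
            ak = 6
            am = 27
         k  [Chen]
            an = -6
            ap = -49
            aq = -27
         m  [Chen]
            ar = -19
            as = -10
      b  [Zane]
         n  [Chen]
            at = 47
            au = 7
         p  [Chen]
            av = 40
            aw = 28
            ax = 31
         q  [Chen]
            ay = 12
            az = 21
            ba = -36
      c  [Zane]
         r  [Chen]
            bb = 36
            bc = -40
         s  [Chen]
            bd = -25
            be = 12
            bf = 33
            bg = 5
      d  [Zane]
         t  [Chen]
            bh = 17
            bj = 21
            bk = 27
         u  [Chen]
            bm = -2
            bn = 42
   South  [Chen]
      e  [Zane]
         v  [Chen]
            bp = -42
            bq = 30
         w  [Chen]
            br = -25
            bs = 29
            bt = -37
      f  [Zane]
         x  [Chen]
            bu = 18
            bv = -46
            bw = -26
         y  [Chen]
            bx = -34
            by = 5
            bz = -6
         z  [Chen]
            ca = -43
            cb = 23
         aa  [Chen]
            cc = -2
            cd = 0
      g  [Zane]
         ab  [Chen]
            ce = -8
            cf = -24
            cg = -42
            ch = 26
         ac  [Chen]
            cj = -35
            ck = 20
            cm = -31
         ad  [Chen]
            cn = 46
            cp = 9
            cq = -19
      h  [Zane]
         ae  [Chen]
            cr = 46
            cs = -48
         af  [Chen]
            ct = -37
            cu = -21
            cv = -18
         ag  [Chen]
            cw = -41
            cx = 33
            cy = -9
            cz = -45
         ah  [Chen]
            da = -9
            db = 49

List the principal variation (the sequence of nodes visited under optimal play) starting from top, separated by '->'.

j (Chen): min(40, 6, 27) = 6
k (Chen): min(-6, -49, -27) = -49
m (Chen): min(-19, -10) = -19
a (Zane): max(6, -49, -19) = 6
n (Chen): min(47, 7) = 7
p (Chen): min(40, 28, 31) = 28
q (Chen): min(12, 21, -36) = -36
b (Zane): max(7, 28, -36) = 28
r (Chen): min(36, -40) = -40
s (Chen): min(-25, 12, 33, 5) = -25
c (Zane): max(-40, -25) = -25
t (Chen): min(17, 21, 27) = 17
u (Chen): min(-2, 42) = -2
d (Zane): max(17, -2) = 17
North (Chen): min(6, 28, -25, 17) = -25
v (Chen): min(-42, 30) = -42
w (Chen): min(-25, 29, -37) = -37
e (Zane): max(-42, -37) = -37
x (Chen): min(18, -46, -26) = -46
y (Chen): min(-34, 5, -6) = -34
z (Chen): min(-43, 23) = -43
aa (Chen): min(-2, 0) = -2
f (Zane): max(-46, -34, -43, -2) = -2
ab (Chen): min(-8, -24, -42, 26) = -42
ac (Chen): min(-35, 20, -31) = -35
ad (Chen): min(46, 9, -19) = -19
g (Zane): max(-42, -35, -19) = -19
ae (Chen): min(46, -48) = -48
af (Chen): min(-37, -21, -18) = -37
ag (Chen): min(-41, 33, -9, -45) = -45
ah (Chen): min(-9, 49) = -9
h (Zane): max(-48, -37, -45, -9) = -9
South (Chen): min(-37, -2, -19, -9) = -37
top (Zane): max(-25, -37) = -25
At top, Zane picks North (highest: -25).
At North, Chen picks c (lowest: -25).
At c, Zane picks s (highest: -25).
At s, Chen picks bd (lowest: -25).
Terminal value -25.

top -> North -> c -> s -> bd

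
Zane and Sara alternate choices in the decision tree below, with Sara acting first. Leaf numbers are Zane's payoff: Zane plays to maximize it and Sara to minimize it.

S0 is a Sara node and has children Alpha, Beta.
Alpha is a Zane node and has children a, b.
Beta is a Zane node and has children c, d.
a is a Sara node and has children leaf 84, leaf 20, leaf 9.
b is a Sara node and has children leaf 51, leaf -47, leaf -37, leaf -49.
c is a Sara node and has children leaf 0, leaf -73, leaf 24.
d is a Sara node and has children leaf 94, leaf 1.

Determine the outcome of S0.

1

a (Sara): min(84, 20, 9) = 9
b (Sara): min(51, -47, -37, -49) = -49
Alpha (Zane): max(9, -49) = 9
c (Sara): min(0, -73, 24) = -73
d (Sara): min(94, 1) = 1
Beta (Zane): max(-73, 1) = 1
S0 (Sara): min(9, 1) = 1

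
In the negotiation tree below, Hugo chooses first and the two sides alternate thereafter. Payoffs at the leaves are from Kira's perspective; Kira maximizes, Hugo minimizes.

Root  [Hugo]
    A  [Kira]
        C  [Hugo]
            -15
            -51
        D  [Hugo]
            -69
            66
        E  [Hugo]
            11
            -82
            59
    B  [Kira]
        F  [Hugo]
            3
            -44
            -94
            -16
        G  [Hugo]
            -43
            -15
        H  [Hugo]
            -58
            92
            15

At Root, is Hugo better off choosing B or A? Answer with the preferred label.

F (Hugo): min(3, -44, -94, -16) = -94
G (Hugo): min(-43, -15) = -43
H (Hugo): min(-58, 92, 15) = -58
B (Kira): max(-94, -43, -58) = -43
C (Hugo): min(-15, -51) = -51
D (Hugo): min(-69, 66) = -69
E (Hugo): min(11, -82, 59) = -82
A (Kira): max(-51, -69, -82) = -51
Hugo prefers the lower value; B=-43, A=-51. A is better since -51 < -43.

A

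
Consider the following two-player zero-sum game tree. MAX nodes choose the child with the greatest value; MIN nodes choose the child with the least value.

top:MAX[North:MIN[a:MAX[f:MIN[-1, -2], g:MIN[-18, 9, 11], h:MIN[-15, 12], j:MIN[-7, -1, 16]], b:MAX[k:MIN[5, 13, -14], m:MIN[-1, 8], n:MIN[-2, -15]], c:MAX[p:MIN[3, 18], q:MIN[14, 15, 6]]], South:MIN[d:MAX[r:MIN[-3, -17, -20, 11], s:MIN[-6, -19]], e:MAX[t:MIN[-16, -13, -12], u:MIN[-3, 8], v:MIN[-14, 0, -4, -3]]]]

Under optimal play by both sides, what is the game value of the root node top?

-2

f (MIN): min(-1, -2) = -2
g (MIN): min(-18, 9, 11) = -18
h (MIN): min(-15, 12) = -15
j (MIN): min(-7, -1, 16) = -7
a (MAX): max(-2, -18, -15, -7) = -2
k (MIN): min(5, 13, -14) = -14
m (MIN): min(-1, 8) = -1
n (MIN): min(-2, -15) = -15
b (MAX): max(-14, -1, -15) = -1
p (MIN): min(3, 18) = 3
q (MIN): min(14, 15, 6) = 6
c (MAX): max(3, 6) = 6
North (MIN): min(-2, -1, 6) = -2
r (MIN): min(-3, -17, -20, 11) = -20
s (MIN): min(-6, -19) = -19
d (MAX): max(-20, -19) = -19
t (MIN): min(-16, -13, -12) = -16
u (MIN): min(-3, 8) = -3
v (MIN): min(-14, 0, -4, -3) = -14
e (MAX): max(-16, -3, -14) = -3
South (MIN): min(-19, -3) = -19
top (MAX): max(-2, -19) = -2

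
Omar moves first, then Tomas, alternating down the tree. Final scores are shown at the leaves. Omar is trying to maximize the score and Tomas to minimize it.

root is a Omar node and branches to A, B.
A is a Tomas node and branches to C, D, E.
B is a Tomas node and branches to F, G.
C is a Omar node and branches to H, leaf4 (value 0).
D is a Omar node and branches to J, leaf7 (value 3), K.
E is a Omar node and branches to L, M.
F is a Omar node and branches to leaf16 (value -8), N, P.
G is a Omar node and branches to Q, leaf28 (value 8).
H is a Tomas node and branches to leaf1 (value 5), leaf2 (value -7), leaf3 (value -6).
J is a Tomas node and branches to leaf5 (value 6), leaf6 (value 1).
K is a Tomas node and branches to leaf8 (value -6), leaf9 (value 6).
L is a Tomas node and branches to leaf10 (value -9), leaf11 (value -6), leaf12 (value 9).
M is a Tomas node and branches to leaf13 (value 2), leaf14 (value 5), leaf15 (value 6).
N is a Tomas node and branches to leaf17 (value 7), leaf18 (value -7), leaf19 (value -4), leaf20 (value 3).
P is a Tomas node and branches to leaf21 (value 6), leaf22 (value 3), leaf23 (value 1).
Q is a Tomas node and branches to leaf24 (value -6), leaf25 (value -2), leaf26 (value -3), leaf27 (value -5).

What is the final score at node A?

0

H (Tomas): min(5, -7, -6) = -7
C (Omar): max(-7, 0) = 0
J (Tomas): min(6, 1) = 1
K (Tomas): min(-6, 6) = -6
D (Omar): max(1, 3, -6) = 3
L (Tomas): min(-9, -6, 9) = -9
M (Tomas): min(2, 5, 6) = 2
E (Omar): max(-9, 2) = 2
A (Tomas): min(0, 3, 2) = 0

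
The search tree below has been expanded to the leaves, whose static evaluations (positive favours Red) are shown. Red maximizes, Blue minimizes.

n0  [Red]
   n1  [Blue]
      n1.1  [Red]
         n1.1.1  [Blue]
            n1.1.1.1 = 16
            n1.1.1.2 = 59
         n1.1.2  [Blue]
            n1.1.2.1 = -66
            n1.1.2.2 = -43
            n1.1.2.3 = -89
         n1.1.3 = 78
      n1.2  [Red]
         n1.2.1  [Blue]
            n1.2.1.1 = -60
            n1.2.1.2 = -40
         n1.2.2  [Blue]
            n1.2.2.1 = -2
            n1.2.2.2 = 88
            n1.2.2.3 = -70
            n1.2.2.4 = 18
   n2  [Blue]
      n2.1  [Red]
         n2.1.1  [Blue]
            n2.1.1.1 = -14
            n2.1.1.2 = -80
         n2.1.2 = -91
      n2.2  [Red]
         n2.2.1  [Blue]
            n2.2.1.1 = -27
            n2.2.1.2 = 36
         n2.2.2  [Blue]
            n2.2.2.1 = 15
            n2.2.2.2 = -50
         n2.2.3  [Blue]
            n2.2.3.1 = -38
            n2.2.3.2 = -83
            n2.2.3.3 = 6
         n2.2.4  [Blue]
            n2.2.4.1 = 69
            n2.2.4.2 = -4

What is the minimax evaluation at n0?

-60

n1.1.1 (Blue): min(16, 59) = 16
n1.1.2 (Blue): min(-66, -43, -89) = -89
n1.1 (Red): max(16, -89, 78) = 78
n1.2.1 (Blue): min(-60, -40) = -60
n1.2.2 (Blue): min(-2, 88, -70, 18) = -70
n1.2 (Red): max(-60, -70) = -60
n1 (Blue): min(78, -60) = -60
n2.1.1 (Blue): min(-14, -80) = -80
n2.1 (Red): max(-80, -91) = -80
n2.2.1 (Blue): min(-27, 36) = -27
n2.2.2 (Blue): min(15, -50) = -50
n2.2.3 (Blue): min(-38, -83, 6) = -83
n2.2.4 (Blue): min(69, -4) = -4
n2.2 (Red): max(-27, -50, -83, -4) = -4
n2 (Blue): min(-80, -4) = -80
n0 (Red): max(-60, -80) = -60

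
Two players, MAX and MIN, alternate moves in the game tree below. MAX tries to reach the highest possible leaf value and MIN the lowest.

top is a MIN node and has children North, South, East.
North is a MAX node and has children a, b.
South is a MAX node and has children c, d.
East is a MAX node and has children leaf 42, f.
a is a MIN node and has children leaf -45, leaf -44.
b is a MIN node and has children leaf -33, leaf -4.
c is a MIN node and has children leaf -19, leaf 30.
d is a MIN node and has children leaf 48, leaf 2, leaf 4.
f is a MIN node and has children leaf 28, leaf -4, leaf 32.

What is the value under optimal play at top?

-33

a (MIN): min(-45, -44) = -45
b (MIN): min(-33, -4) = -33
North (MAX): max(-45, -33) = -33
c (MIN): min(-19, 30) = -19
d (MIN): min(48, 2, 4) = 2
South (MAX): max(-19, 2) = 2
f (MIN): min(28, -4, 32) = -4
East (MAX): max(42, -4) = 42
top (MIN): min(-33, 2, 42) = -33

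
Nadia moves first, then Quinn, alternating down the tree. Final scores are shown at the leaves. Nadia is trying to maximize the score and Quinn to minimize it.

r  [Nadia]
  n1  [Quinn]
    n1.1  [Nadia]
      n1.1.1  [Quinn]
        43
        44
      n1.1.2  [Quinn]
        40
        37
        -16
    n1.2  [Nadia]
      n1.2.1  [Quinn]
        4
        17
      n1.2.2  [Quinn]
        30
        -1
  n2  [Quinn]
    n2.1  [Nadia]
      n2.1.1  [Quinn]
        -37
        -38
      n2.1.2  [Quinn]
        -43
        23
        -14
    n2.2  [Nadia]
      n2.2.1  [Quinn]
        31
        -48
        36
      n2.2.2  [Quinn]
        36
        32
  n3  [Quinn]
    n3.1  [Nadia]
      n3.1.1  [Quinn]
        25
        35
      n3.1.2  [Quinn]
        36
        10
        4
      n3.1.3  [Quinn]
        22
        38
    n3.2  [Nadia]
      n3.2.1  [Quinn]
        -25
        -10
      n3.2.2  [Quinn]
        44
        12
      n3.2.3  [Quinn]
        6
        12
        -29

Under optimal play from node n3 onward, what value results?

n3.1.1 (Quinn): min(25, 35) = 25
n3.1.2 (Quinn): min(36, 10, 4) = 4
n3.1.3 (Quinn): min(22, 38) = 22
n3.1 (Nadia): max(25, 4, 22) = 25
n3.2.1 (Quinn): min(-25, -10) = -25
n3.2.2 (Quinn): min(44, 12) = 12
n3.2.3 (Quinn): min(6, 12, -29) = -29
n3.2 (Nadia): max(-25, 12, -29) = 12
n3 (Quinn): min(25, 12) = 12

12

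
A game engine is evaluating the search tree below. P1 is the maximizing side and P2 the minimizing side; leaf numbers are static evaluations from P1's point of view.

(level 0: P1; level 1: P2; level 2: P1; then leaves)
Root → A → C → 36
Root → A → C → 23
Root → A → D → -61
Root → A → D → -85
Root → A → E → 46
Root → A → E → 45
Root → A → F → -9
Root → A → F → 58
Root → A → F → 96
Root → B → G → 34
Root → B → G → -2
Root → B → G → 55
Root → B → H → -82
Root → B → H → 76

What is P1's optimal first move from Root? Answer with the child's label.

B

C (P1): max(36, 23) = 36
D (P1): max(-61, -85) = -61
E (P1): max(46, 45) = 46
F (P1): max(-9, 58, 96) = 96
A (P2): min(36, -61, 46, 96) = -61
G (P1): max(34, -2, 55) = 55
H (P1): max(-82, 76) = 76
B (P2): min(55, 76) = 55
Root (P1): max(-61, 55) = 55
P1 at Root wants the highest of {A=-61, B=55}, so chooses B.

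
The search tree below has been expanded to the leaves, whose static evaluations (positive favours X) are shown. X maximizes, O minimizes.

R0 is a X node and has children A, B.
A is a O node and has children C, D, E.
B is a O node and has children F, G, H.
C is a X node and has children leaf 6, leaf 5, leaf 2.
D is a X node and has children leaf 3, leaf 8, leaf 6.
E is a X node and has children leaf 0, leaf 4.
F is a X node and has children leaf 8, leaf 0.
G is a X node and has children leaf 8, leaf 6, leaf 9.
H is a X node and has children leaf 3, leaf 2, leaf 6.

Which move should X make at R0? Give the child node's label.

B

C (X): max(6, 5, 2) = 6
D (X): max(3, 8, 6) = 8
E (X): max(0, 4) = 4
A (O): min(6, 8, 4) = 4
F (X): max(8, 0) = 8
G (X): max(8, 6, 9) = 9
H (X): max(3, 2, 6) = 6
B (O): min(8, 9, 6) = 6
R0 (X): max(4, 6) = 6
X at R0 wants the highest of {A=4, B=6}, so chooses B.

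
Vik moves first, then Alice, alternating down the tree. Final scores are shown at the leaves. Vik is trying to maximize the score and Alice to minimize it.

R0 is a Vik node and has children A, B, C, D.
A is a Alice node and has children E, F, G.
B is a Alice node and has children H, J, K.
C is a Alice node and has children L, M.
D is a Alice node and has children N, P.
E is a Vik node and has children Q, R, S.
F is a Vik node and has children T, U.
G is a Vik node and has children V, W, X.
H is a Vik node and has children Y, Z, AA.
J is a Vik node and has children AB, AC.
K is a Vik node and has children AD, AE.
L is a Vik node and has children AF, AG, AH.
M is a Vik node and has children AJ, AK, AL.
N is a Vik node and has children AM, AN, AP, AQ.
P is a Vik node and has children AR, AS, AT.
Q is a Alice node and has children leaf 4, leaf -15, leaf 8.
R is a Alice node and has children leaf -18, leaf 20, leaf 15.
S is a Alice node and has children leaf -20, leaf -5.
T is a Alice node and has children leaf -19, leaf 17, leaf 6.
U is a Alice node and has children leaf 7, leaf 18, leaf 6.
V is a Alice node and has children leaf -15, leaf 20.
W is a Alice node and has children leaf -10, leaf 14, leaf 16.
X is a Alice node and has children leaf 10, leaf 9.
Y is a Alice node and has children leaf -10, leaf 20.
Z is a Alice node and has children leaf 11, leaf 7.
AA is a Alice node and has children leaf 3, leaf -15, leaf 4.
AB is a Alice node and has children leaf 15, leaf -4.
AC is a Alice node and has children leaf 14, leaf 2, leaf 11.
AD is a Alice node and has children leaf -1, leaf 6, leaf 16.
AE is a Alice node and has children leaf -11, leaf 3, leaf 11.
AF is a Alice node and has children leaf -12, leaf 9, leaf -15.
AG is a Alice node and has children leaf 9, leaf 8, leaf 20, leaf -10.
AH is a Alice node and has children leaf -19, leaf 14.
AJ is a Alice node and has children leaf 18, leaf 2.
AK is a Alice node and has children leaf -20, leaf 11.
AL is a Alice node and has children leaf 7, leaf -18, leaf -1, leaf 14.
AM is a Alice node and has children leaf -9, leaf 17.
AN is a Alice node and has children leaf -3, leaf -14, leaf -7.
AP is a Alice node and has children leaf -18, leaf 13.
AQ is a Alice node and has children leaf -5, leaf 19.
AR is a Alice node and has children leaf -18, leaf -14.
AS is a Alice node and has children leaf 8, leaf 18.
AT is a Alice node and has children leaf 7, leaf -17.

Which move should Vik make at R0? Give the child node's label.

B

Q (Alice): min(4, -15, 8) = -15
R (Alice): min(-18, 20, 15) = -18
S (Alice): min(-20, -5) = -20
E (Vik): max(-15, -18, -20) = -15
T (Alice): min(-19, 17, 6) = -19
U (Alice): min(7, 18, 6) = 6
F (Vik): max(-19, 6) = 6
V (Alice): min(-15, 20) = -15
W (Alice): min(-10, 14, 16) = -10
X (Alice): min(10, 9) = 9
G (Vik): max(-15, -10, 9) = 9
A (Alice): min(-15, 6, 9) = -15
Y (Alice): min(-10, 20) = -10
Z (Alice): min(11, 7) = 7
AA (Alice): min(3, -15, 4) = -15
H (Vik): max(-10, 7, -15) = 7
AB (Alice): min(15, -4) = -4
AC (Alice): min(14, 2, 11) = 2
J (Vik): max(-4, 2) = 2
AD (Alice): min(-1, 6, 16) = -1
AE (Alice): min(-11, 3, 11) = -11
K (Vik): max(-1, -11) = -1
B (Alice): min(7, 2, -1) = -1
AF (Alice): min(-12, 9, -15) = -15
AG (Alice): min(9, 8, 20, -10) = -10
AH (Alice): min(-19, 14) = -19
L (Vik): max(-15, -10, -19) = -10
AJ (Alice): min(18, 2) = 2
AK (Alice): min(-20, 11) = -20
AL (Alice): min(7, -18, -1, 14) = -18
M (Vik): max(2, -20, -18) = 2
C (Alice): min(-10, 2) = -10
AM (Alice): min(-9, 17) = -9
AN (Alice): min(-3, -14, -7) = -14
AP (Alice): min(-18, 13) = -18
AQ (Alice): min(-5, 19) = -5
N (Vik): max(-9, -14, -18, -5) = -5
AR (Alice): min(-18, -14) = -18
AS (Alice): min(8, 18) = 8
AT (Alice): min(7, -17) = -17
P (Vik): max(-18, 8, -17) = 8
D (Alice): min(-5, 8) = -5
R0 (Vik): max(-15, -1, -10, -5) = -1
Vik at R0 wants the highest of {A=-15, B=-1, C=-10, D=-5}, so chooses B.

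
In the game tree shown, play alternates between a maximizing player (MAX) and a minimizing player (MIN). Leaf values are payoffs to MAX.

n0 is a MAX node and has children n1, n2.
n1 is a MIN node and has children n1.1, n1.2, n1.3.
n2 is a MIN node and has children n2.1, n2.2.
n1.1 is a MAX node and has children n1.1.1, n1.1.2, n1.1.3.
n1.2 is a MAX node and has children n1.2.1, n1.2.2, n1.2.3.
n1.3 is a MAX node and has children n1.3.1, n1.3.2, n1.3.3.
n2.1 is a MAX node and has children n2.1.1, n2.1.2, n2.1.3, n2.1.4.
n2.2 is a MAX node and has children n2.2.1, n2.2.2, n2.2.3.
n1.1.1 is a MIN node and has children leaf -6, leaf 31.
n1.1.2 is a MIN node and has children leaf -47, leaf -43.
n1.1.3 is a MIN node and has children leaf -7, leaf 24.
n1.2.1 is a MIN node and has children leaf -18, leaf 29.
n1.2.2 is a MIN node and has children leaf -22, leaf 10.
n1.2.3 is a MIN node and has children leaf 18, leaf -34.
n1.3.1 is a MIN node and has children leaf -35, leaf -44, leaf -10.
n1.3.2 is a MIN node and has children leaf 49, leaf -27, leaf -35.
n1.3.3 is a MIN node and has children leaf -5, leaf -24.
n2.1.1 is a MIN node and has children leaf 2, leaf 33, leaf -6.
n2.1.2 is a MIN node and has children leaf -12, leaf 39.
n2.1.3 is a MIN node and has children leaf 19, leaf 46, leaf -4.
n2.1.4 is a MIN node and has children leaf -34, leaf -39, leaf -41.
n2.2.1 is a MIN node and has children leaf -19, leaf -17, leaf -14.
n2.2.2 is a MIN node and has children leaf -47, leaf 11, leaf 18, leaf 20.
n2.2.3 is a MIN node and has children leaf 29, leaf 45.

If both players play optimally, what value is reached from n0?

n1.1.1 (MIN): min(-6, 31) = -6
n1.1.2 (MIN): min(-47, -43) = -47
n1.1.3 (MIN): min(-7, 24) = -7
n1.1 (MAX): max(-6, -47, -7) = -6
n1.2.1 (MIN): min(-18, 29) = -18
n1.2.2 (MIN): min(-22, 10) = -22
n1.2.3 (MIN): min(18, -34) = -34
n1.2 (MAX): max(-18, -22, -34) = -18
n1.3.1 (MIN): min(-35, -44, -10) = -44
n1.3.2 (MIN): min(49, -27, -35) = -35
n1.3.3 (MIN): min(-5, -24) = -24
n1.3 (MAX): max(-44, -35, -24) = -24
n1 (MIN): min(-6, -18, -24) = -24
n2.1.1 (MIN): min(2, 33, -6) = -6
n2.1.2 (MIN): min(-12, 39) = -12
n2.1.3 (MIN): min(19, 46, -4) = -4
n2.1.4 (MIN): min(-34, -39, -41) = -41
n2.1 (MAX): max(-6, -12, -4, -41) = -4
n2.2.1 (MIN): min(-19, -17, -14) = -19
n2.2.2 (MIN): min(-47, 11, 18, 20) = -47
n2.2.3 (MIN): min(29, 45) = 29
n2.2 (MAX): max(-19, -47, 29) = 29
n2 (MIN): min(-4, 29) = -4
n0 (MAX): max(-24, -4) = -4

-4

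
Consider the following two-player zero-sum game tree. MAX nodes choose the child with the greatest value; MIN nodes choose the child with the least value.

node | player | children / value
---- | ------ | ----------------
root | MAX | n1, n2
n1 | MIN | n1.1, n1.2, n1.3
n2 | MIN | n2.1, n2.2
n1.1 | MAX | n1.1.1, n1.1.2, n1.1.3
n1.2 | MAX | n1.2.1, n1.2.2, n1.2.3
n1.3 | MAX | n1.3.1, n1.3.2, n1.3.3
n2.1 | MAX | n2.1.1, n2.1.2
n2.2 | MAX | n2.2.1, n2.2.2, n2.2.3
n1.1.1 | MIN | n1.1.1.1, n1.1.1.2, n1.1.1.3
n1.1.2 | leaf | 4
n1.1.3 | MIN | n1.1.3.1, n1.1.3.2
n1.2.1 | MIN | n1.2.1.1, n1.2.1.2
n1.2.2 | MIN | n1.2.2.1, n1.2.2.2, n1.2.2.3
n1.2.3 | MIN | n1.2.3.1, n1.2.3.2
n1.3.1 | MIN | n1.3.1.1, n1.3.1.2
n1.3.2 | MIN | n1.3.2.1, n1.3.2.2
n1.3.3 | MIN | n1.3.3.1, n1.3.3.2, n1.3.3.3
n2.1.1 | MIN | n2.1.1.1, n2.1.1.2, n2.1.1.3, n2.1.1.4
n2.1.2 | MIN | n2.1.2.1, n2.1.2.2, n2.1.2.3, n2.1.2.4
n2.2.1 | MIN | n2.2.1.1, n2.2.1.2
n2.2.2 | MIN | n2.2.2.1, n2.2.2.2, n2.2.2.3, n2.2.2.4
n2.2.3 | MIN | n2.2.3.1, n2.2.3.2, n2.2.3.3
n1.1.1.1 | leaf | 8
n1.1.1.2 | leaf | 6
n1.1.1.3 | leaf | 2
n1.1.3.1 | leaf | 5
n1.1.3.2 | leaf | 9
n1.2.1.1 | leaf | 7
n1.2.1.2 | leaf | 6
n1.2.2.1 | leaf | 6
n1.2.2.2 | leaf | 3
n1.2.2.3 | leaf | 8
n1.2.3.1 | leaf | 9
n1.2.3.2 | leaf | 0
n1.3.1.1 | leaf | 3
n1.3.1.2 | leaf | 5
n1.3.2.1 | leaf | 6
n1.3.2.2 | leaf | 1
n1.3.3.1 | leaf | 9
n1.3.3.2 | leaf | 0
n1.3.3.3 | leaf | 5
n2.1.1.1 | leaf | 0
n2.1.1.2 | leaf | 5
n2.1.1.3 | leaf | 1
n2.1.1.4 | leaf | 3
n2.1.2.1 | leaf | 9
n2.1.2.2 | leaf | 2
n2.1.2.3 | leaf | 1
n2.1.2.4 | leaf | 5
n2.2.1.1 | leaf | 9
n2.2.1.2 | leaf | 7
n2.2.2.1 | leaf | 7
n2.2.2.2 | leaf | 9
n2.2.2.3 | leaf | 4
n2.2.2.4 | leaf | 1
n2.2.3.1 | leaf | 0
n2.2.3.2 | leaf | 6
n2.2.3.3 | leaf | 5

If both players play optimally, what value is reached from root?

n1.1.1 (MIN): min(8, 6, 2) = 2
n1.1.3 (MIN): min(5, 9) = 5
n1.1 (MAX): max(2, 4, 5) = 5
n1.2.1 (MIN): min(7, 6) = 6
n1.2.2 (MIN): min(6, 3, 8) = 3
n1.2.3 (MIN): min(9, 0) = 0
n1.2 (MAX): max(6, 3, 0) = 6
n1.3.1 (MIN): min(3, 5) = 3
n1.3.2 (MIN): min(6, 1) = 1
n1.3.3 (MIN): min(9, 0, 5) = 0
n1.3 (MAX): max(3, 1, 0) = 3
n1 (MIN): min(5, 6, 3) = 3
n2.1.1 (MIN): min(0, 5, 1, 3) = 0
n2.1.2 (MIN): min(9, 2, 1, 5) = 1
n2.1 (MAX): max(0, 1) = 1
n2.2.1 (MIN): min(9, 7) = 7
n2.2.2 (MIN): min(7, 9, 4, 1) = 1
n2.2.3 (MIN): min(0, 6, 5) = 0
n2.2 (MAX): max(7, 1, 0) = 7
n2 (MIN): min(1, 7) = 1
root (MAX): max(3, 1) = 3

3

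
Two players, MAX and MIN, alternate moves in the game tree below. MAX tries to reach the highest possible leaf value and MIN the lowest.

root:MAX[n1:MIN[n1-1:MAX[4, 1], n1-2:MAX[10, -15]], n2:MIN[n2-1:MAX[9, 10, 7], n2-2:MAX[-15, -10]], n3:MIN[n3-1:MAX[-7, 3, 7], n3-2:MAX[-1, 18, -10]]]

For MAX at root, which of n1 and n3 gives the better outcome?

n1-1 (MAX): max(4, 1) = 4
n1-2 (MAX): max(10, -15) = 10
n1 (MIN): min(4, 10) = 4
n3-1 (MAX): max(-7, 3, 7) = 7
n3-2 (MAX): max(-1, 18, -10) = 18
n3 (MIN): min(7, 18) = 7
MAX prefers the higher value; n1=4, n3=7. n3 is better since 7 > 4.

n3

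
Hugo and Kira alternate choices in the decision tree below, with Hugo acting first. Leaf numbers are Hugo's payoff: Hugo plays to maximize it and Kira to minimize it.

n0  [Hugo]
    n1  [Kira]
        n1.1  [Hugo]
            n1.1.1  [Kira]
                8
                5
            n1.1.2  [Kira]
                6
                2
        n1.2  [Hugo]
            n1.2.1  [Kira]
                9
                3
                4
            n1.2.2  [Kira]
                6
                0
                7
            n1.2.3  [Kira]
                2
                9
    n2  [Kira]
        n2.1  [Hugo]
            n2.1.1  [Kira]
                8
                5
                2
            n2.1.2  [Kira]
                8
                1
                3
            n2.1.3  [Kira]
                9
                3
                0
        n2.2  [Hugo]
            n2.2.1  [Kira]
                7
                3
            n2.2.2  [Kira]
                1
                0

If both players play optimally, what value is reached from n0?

3

n1.1.1 (Kira): min(8, 5) = 5
n1.1.2 (Kira): min(6, 2) = 2
n1.1 (Hugo): max(5, 2) = 5
n1.2.1 (Kira): min(9, 3, 4) = 3
n1.2.2 (Kira): min(6, 0, 7) = 0
n1.2.3 (Kira): min(2, 9) = 2
n1.2 (Hugo): max(3, 0, 2) = 3
n1 (Kira): min(5, 3) = 3
n2.1.1 (Kira): min(8, 5, 2) = 2
n2.1.2 (Kira): min(8, 1, 3) = 1
n2.1.3 (Kira): min(9, 3, 0) = 0
n2.1 (Hugo): max(2, 1, 0) = 2
n2.2.1 (Kira): min(7, 3) = 3
n2.2.2 (Kira): min(1, 0) = 0
n2.2 (Hugo): max(3, 0) = 3
n2 (Kira): min(2, 3) = 2
n0 (Hugo): max(3, 2) = 3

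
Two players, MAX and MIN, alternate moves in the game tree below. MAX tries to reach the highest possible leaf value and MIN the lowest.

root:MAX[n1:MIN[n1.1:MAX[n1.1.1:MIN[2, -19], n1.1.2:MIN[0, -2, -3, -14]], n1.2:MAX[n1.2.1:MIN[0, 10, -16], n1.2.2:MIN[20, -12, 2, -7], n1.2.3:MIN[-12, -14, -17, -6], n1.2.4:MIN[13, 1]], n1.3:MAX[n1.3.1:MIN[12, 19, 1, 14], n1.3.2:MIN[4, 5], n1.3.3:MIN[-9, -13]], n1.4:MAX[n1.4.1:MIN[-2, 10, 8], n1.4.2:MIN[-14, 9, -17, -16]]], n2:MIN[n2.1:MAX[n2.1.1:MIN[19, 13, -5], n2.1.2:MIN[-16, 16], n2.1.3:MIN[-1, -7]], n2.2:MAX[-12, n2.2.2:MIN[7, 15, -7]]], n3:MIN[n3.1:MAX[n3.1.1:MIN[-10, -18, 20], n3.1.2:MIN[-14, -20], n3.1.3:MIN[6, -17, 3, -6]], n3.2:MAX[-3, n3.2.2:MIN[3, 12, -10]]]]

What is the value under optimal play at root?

-7

n1.1.1 (MIN): min(2, -19) = -19
n1.1.2 (MIN): min(0, -2, -3, -14) = -14
n1.1 (MAX): max(-19, -14) = -14
n1.2.1 (MIN): min(0, 10, -16) = -16
n1.2.2 (MIN): min(20, -12, 2, -7) = -12
n1.2.3 (MIN): min(-12, -14, -17, -6) = -17
n1.2.4 (MIN): min(13, 1) = 1
n1.2 (MAX): max(-16, -12, -17, 1) = 1
n1.3.1 (MIN): min(12, 19, 1, 14) = 1
n1.3.2 (MIN): min(4, 5) = 4
n1.3.3 (MIN): min(-9, -13) = -13
n1.3 (MAX): max(1, 4, -13) = 4
n1.4.1 (MIN): min(-2, 10, 8) = -2
n1.4.2 (MIN): min(-14, 9, -17, -16) = -17
n1.4 (MAX): max(-2, -17) = -2
n1 (MIN): min(-14, 1, 4, -2) = -14
n2.1.1 (MIN): min(19, 13, -5) = -5
n2.1.2 (MIN): min(-16, 16) = -16
n2.1.3 (MIN): min(-1, -7) = -7
n2.1 (MAX): max(-5, -16, -7) = -5
n2.2.2 (MIN): min(7, 15, -7) = -7
n2.2 (MAX): max(-12, -7) = -7
n2 (MIN): min(-5, -7) = -7
n3.1.1 (MIN): min(-10, -18, 20) = -18
n3.1.2 (MIN): min(-14, -20) = -20
n3.1.3 (MIN): min(6, -17, 3, -6) = -17
n3.1 (MAX): max(-18, -20, -17) = -17
n3.2.2 (MIN): min(3, 12, -10) = -10
n3.2 (MAX): max(-3, -10) = -3
n3 (MIN): min(-17, -3) = -17
root (MAX): max(-14, -7, -17) = -7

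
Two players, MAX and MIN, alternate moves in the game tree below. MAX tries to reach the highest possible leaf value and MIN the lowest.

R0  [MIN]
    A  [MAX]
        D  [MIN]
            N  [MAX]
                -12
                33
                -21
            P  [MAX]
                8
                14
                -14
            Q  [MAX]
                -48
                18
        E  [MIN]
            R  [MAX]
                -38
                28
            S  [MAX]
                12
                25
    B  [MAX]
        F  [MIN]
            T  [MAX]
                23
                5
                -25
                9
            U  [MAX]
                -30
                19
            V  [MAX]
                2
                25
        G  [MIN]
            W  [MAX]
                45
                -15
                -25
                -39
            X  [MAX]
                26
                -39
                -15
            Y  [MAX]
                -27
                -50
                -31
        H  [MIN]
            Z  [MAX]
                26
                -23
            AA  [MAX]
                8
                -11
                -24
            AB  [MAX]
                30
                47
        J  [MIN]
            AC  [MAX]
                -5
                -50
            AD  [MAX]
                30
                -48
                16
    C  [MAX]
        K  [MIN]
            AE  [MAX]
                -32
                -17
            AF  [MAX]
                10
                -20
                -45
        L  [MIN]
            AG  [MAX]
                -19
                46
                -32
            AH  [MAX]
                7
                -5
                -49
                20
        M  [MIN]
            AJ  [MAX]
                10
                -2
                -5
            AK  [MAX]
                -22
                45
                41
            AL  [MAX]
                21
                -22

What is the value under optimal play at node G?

W (MAX): max(45, -15, -25, -39) = 45
X (MAX): max(26, -39, -15) = 26
Y (MAX): max(-27, -50, -31) = -27
G (MIN): min(45, 26, -27) = -27

-27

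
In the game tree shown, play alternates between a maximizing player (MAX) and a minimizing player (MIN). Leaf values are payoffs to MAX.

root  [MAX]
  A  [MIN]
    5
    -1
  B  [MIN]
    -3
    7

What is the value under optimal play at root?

A (MIN): min(5, -1) = -1
B (MIN): min(-3, 7) = -3
root (MAX): max(-1, -3) = -1

-1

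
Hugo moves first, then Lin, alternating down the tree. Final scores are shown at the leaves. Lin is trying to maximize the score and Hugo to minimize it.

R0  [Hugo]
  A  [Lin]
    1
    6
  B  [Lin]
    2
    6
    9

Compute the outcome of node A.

A (Lin): max(1, 6) = 6

6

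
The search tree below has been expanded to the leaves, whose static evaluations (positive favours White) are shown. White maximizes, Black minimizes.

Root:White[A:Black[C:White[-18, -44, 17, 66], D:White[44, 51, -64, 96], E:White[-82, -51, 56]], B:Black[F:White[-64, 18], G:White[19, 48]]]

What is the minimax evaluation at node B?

18

F (White): max(-64, 18) = 18
G (White): max(19, 48) = 48
B (Black): min(18, 48) = 18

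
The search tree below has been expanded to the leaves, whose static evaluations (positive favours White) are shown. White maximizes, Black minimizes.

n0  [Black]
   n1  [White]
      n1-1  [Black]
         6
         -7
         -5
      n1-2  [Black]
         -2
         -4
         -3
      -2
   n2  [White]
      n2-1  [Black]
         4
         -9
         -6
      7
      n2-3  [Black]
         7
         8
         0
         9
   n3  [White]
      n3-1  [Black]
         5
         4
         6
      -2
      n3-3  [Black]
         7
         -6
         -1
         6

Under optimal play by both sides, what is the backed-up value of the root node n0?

n1-1 (Black): min(6, -7, -5) = -7
n1-2 (Black): min(-2, -4, -3) = -4
n1 (White): max(-7, -4, -2) = -2
n2-1 (Black): min(4, -9, -6) = -9
n2-3 (Black): min(7, 8, 0, 9) = 0
n2 (White): max(-9, 7, 0) = 7
n3-1 (Black): min(5, 4, 6) = 4
n3-3 (Black): min(7, -6, -1, 6) = -6
n3 (White): max(4, -2, -6) = 4
n0 (Black): min(-2, 7, 4) = -2

-2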